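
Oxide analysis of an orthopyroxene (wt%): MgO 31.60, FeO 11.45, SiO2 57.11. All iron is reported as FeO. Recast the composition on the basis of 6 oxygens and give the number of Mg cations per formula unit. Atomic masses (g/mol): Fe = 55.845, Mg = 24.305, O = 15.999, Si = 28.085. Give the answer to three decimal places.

1.654 Mg apfu

31.60 wt% MgO ÷ 40.304 g/mol = 0.78404 mol, giving 0.78404 Mg and 0.78404 O.
11.45 wt% FeO ÷ 71.844 g/mol = 0.15937 mol, giving 0.15937 Fe and 0.15937 O.
57.11 wt% SiO2 ÷ 60.083 g/mol = 0.95052 mol, giving 0.95052 Si and 1.90104 O.
Oxygen sums to 2.84445; scaling by 6/2.84445 = 2.10937 puts the formula on 6 O.
Mg: 0.78404 × 2.10937 = 1.654 atoms per formula unit.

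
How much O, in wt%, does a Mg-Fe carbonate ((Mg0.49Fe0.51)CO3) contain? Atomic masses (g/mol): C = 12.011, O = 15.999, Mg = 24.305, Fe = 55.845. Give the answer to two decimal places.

Formula mass = 0.49·24.305 + 0.51·55.845 + 1·12.011 + 3·15.999 = 100.398 g/mol, of which 47.997 g is O.
So O makes up 47.997/100.398 = 0.4781 of the mass, i.e. 47.81%.

47.81 wt%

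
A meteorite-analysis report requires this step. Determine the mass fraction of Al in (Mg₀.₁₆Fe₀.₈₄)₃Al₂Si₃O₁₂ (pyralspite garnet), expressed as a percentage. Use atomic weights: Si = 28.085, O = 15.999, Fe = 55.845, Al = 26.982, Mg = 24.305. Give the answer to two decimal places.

11.18 weight percent

M((Mg₀.₁₆Fe₀.₈₄)₃Al₂Si₃O₁₂) = 482.603 g/mol.
Al contributes 2 × 26.982 = 53.964 g per mole.
53.964/482.603 = 0.1118 → 11.18%.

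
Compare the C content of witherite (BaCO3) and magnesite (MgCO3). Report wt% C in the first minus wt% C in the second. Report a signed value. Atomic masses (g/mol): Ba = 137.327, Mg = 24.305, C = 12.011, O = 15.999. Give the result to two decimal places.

-8.16 percentage points

M(BaCO3) = 197.335 g/mol, so wt% C = 12.011/197.335 × 100 = 6.09%.
M(MgCO3) = 84.313 g/mol, so wt% C = 12.011/84.313 × 100 = 14.25%.
6.09 − 14.25 = -8.16 pp.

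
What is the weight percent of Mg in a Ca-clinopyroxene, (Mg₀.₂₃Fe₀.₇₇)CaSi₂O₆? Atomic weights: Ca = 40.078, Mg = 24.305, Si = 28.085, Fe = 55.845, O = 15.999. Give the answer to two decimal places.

2.32 mass %

Molar mass of (Mg₀.₂₃Fe₀.₇₇)CaSi₂O₆: 0.23×24.305 + 0.77×55.845 + 1×40.078 + 2×28.085 + 6×15.999 = 240.833 g/mol.
Mass of Mg per formula unit: 0.23 × 24.305 = 5.590 g.
Weight fraction Mg = 5.590 / 240.833 = 0.0232.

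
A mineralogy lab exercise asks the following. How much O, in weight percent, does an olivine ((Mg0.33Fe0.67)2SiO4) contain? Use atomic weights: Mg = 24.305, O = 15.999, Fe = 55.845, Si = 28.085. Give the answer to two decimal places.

34.98 weight percent

Molar mass of (Mg0.33Fe0.67)2SiO4: 0.66*24.305 + 1.34*55.845 + 1*28.085 + 4*15.999 = 182.955 g/mol.
Mass of O per formula unit: 4 × 15.999 = 63.996 g.
Weight fraction O = 63.996 / 182.955 = 0.3498.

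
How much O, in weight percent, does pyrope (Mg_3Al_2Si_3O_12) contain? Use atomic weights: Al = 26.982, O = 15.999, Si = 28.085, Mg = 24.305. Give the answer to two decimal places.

47.63 weight percent

Molar mass of Mg_3Al_2Si_3O_12: 3×24.305 + 2×26.982 + 3×28.085 + 12×15.999 = 403.122 g/mol.
Mass of O per formula unit: 12 × 15.999 = 191.988 g.
Weight fraction O = 191.988 / 403.122 = 0.4763.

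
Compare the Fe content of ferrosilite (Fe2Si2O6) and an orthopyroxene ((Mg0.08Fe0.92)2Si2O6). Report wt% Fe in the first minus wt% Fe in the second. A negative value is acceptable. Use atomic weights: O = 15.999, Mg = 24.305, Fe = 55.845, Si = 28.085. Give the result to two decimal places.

2.63 percentage points

Fe in Fe2Si2O6: molar mass 263.854 g/mol; 2×55.845 = 111.690 g → 42.33 wt%.
Fe in (Mg0.08Fe0.92)2Si2O6: molar mass 258.808 g/mol; 1.84×55.845 = 102.755 g → 39.70 wt%.
Difference = 42.33 − 39.70 = 2.63 percentage points.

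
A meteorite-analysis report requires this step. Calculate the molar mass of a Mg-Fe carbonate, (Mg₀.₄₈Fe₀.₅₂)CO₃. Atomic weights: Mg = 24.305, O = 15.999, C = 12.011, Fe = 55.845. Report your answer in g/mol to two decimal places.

Mg: 0.48 × 24.305 = 11.6664
Fe: 0.52 × 55.845 = 29.0394
C: 1 × 12.011 = 12.0110
O: 3 × 15.999 = 47.9970
Summing the contributions gives the formula mass.

100.71 g/mol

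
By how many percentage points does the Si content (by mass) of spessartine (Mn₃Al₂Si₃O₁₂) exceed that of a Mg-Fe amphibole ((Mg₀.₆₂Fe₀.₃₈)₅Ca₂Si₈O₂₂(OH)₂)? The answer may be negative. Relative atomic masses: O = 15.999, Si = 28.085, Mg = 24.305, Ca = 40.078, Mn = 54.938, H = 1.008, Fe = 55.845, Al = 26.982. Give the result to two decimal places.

M(Mn₃Al₂Si₃O₁₂) = 495.021 g/mol, so wt% Si = 84.255/495.021 × 100 = 17.02%.
M((Mg₀.₆₂Fe₀.₃₈)₅Ca₂Si₈O₂₂(OH)₂) = 872.279 g/mol, so wt% Si = 224.680/872.279 × 100 = 25.76%.
17.02 − 25.76 = -8.74 pp.

-8.74 percentage points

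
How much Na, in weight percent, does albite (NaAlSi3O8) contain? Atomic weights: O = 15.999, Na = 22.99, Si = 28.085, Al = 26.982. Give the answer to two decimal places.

Formula mass = 1*22.99 + 1*26.982 + 3*28.085 + 8*15.999 = 262.219 g/mol, of which 22.990 g is Na.
So Na makes up 22.990/262.219 = 0.0877 of the mass, i.e. 8.77%.

8.77 weight percent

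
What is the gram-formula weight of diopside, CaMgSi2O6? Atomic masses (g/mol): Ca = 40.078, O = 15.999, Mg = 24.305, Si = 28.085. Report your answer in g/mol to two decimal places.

Ca: 1 × 40.078 = 40.0780
Mg: 1 × 24.305 = 24.3050
Si: 2 × 28.085 = 56.1700
O: 6 × 15.999 = 95.9940
Summing the contributions gives the formula mass.

216.55 g/mol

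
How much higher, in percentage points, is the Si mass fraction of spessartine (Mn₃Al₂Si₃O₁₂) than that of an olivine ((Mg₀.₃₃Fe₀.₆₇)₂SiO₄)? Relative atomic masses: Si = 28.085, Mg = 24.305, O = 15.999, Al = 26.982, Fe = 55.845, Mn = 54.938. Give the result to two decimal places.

M(Mn₃Al₂Si₃O₁₂) = 495.021 g/mol, so wt% Si = 84.255/495.021 × 100 = 17.02%.
M((Mg₀.₃₃Fe₀.₆₇)₂SiO₄) = 182.955 g/mol, so wt% Si = 28.085/182.955 × 100 = 15.35%.
17.02 − 15.35 = 1.67 pp.

1.67 percentage points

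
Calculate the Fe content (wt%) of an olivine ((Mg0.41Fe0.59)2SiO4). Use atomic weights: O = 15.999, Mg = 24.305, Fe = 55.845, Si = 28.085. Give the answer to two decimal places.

M((Mg0.41Fe0.59)2SiO4) = 177.908 g/mol.
Fe contributes 1.18 × 55.845 = 65.897 g per mole.
65.897/177.908 = 0.3704 → 37.04%.

37.04 wt%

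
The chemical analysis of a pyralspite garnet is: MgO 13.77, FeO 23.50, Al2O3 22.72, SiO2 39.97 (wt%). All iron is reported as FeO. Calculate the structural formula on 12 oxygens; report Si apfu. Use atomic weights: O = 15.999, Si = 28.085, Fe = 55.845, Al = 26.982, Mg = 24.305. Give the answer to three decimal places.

MgO (M=40.304): mol = 0.34165; Mg = 0.34165, O = 0.34165.
FeO (M=71.844): mol = 0.32710; Fe = 0.32710, O = 0.32710.
Al2O3 (M=101.961): mol = 0.22283; Al = 0.44566, O = 0.66849.
SiO2 (M=60.083): mol = 0.66525; Si = 0.66525, O = 1.33050.
ΣO = 2.66774; factor = 12/ΣO = 4.49819.
Si apfu = 0.66525 × 4.49819 = 2.992.

2.992 Si apfu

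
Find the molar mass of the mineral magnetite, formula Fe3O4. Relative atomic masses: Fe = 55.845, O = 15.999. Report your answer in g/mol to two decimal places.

231.53 g/mol

Fe: 3 × 55.845 = 167.5350
O: 4 × 15.999 = 63.9960
Summing the contributions gives the formula mass.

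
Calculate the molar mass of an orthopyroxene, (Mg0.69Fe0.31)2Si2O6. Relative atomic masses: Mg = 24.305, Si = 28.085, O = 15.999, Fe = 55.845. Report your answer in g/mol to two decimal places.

220.33 g/mol

The formula mass is the sum 1.38·24.305 + 0.62·55.845 + 2·28.085 + 6·15.999.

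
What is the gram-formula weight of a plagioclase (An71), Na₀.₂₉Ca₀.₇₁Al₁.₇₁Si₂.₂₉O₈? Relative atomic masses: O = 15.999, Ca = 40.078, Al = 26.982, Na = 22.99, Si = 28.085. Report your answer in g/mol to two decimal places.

M = 0.29×22.99 + 0.71×40.078 + 1.71×26.982 + 2.29×28.085 + 8×15.999

273.57 g/mol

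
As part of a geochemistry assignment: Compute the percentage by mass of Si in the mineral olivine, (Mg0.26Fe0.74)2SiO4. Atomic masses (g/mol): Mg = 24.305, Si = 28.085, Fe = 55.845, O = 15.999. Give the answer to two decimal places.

Molar mass of (Mg0.26Fe0.74)2SiO4: 0.52*24.305 + 1.48*55.845 + 1*28.085 + 4*15.999 = 187.370 g/mol.
Mass of Si per formula unit: 1 × 28.085 = 28.085 g.
Weight fraction Si = 28.085 / 187.370 = 0.1499.

14.99 wt%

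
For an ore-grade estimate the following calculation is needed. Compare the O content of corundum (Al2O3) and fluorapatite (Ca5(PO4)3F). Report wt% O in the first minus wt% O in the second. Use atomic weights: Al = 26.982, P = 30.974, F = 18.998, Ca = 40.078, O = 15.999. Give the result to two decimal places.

First mineral: 47.997 g O in 101.961 g formula = 47.07 wt% O.
Second mineral: 191.988 g O in 504.298 g formula = 38.07 wt% O.
47.07% − 38.07% gives a difference of 9.00 percentage points.

9.00 percentage points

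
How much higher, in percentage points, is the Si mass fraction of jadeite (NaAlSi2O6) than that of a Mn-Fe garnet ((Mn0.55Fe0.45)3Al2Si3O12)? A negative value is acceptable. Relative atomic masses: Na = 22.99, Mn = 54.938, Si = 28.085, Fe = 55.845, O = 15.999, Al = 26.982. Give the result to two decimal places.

10.81 percentage points

First mineral: 56.170 g Si in 202.136 g formula = 27.79 wt% Si.
Second mineral: 84.255 g Si in 496.245 g formula = 16.98 wt% Si.
27.79% − 16.98% gives a difference of 10.81 percentage points.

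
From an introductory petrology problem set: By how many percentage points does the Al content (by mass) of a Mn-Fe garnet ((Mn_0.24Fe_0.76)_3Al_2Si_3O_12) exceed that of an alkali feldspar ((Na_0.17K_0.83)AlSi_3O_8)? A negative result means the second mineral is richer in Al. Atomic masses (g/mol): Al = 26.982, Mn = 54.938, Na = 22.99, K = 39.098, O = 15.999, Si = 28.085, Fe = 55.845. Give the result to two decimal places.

M((Mn_0.24Fe_0.76)_3Al_2Si_3O_12) = 497.089 g/mol, so wt% Al = 53.964/497.089 × 100 = 10.86%.
M((Na_0.17K_0.83)AlSi_3O_8) = 275.589 g/mol, so wt% Al = 26.982/275.589 × 100 = 9.79%.
10.86 − 9.79 = 1.07 pp.

1.07 percentage points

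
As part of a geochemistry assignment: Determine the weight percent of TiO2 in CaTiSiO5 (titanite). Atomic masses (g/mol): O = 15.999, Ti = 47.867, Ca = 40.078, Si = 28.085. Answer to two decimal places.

M(CaTiSiO5) = 196.025 g/mol; M(TiO2) = 79.865 g/mol.
Moles TiO2 per formula unit = 1 Ti ÷ 1 = 1.0000.
TiO2 fraction = (1.0000 × 79.865) / 196.025 = 79.865/196.025 = 0.4074.

40.74 wt%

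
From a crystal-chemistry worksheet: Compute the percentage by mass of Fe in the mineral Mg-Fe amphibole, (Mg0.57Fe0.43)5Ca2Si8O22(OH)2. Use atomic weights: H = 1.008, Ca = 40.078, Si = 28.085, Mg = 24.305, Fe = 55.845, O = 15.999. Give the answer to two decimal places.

Molar mass of (Mg0.57Fe0.43)5Ca2Si8O22(OH)2: 2.85·24.305 + 2.15·55.845 + 2·40.078 + 8·28.085 + 24·15.999 + 2·1.008 = 880.164 g/mol.
Mass of Fe per formula unit: 2.15 × 55.845 = 120.067 g.
Weight fraction Fe = 120.067 / 880.164 = 0.1364.

13.64 mass %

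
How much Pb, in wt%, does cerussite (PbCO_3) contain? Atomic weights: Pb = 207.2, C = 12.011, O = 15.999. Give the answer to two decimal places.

Formula mass = 1*207.2 + 1*12.011 + 3*15.999 = 267.208 g/mol, of which 207.200 g is Pb.
So Pb makes up 207.200/267.208 = 0.7754 of the mass, i.e. 77.54%.

77.54 wt%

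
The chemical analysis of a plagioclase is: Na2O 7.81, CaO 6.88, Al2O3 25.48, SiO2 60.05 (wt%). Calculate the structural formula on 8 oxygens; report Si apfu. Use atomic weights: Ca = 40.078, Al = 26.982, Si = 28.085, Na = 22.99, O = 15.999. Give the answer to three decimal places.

7.81 wt% Na2O ÷ 61.979 g/mol = 0.12601 mol, giving 0.25202 Na and 0.12601 O.
6.88 wt% CaO ÷ 56.077 g/mol = 0.12269 mol, giving 0.12269 Ca and 0.12269 O.
25.48 wt% Al2O3 ÷ 101.961 g/mol = 0.24990 mol, giving 0.49980 Al and 0.74970 O.
60.05 wt% SiO2 ÷ 60.083 g/mol = 0.99945 mol, giving 0.99945 Si and 1.99890 O.
Oxygen sums to 2.99730; scaling by 8/2.99730 = 2.66907 puts the formula on 8 O.
Si: 0.99945 × 2.66907 = 2.668 atoms per formula unit.

2.668 Si apfu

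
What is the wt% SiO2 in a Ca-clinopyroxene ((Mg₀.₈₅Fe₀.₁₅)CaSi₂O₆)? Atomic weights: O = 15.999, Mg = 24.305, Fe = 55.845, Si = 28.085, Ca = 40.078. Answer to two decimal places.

54.31 wt%

Formula mass = 221.278 g/mol.
2 Si → 2.0000 mol SiO2 per formula unit; M(SiO2) = 60.083, so SiO2 mass = 120.166 g.
120.166/221.278 × 100 = 54.31 wt%.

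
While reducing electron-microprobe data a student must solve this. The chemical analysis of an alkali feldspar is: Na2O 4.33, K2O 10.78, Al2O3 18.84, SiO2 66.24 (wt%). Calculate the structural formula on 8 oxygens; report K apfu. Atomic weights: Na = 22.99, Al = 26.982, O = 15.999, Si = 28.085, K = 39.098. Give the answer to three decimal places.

0.622 K apfu

Na2O: 4.33/61.979 = 0.06986 mol → 0.13972 mol Na, 0.06986 mol O.
K2O: 10.78/94.195 = 0.11444 mol → 0.22888 mol K, 0.11444 mol O.
Al2O3: 18.84/101.961 = 0.18478 mol → 0.36956 mol Al, 0.55434 mol O.
SiO2: 66.24/60.083 = 1.10247 mol → 1.10247 mol Si, 2.20494 mol O.
Total oxygen = 2.94358 mol. Normalization factor = 8/2.94358 = 2.71778.
K per 8 O = 0.22888 × 2.71778 = 0.622.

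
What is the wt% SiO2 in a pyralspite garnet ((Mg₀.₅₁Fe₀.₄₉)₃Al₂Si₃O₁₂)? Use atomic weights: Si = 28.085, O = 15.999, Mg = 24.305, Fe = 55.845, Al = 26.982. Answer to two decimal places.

40.10 wt%

M((Mg₀.₅₁Fe₀.₄₉)₃Al₂Si₃O₁₂) = 449.486 g/mol; M(SiO2) = 60.083 g/mol.
Moles SiO2 per formula unit = 3 Si ÷ 1 = 3.0000.
SiO2 fraction = (3.0000 × 60.083) / 449.486 = 180.249/449.486 = 0.4010.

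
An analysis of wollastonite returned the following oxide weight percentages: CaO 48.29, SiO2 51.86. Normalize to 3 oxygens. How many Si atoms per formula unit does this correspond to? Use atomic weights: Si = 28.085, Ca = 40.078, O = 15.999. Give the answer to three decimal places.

CaO (M=56.077): mol = 0.86114; Ca = 0.86114, O = 0.86114.
SiO2 (M=60.083): mol = 0.86314; Si = 0.86314, O = 1.72628.
ΣO = 2.58742; factor = 3/ΣO = 1.15946.
Si apfu = 0.86314 × 1.15946 = 1.001.

1.001 Si apfu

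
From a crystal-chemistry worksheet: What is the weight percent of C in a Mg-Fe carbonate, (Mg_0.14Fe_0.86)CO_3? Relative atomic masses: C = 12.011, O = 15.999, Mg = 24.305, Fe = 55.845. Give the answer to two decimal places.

Molar mass of (Mg_0.14Fe_0.86)CO_3: 0.14*24.305 + 0.86*55.845 + 1*12.011 + 3*15.999 = 111.437 g/mol.
Mass of C per formula unit: 1 × 12.011 = 12.011 g.
Weight fraction C = 12.011 / 111.437 = 0.1078.

10.78 wt%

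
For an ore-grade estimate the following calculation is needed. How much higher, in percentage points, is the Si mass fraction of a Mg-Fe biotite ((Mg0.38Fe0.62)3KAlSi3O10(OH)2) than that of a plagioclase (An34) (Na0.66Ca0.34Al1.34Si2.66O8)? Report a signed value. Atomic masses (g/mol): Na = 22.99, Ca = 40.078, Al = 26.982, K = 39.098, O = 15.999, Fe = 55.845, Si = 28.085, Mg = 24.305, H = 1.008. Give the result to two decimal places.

M((Mg0.38Fe0.62)3KAlSi3O10(OH)2) = 475.918 g/mol, so wt% Si = 84.255/475.918 × 100 = 17.70%.
M(Na0.66Ca0.34Al1.34Si2.66O8) = 267.654 g/mol, so wt% Si = 74.706/267.654 × 100 = 27.91%.
17.70 − 27.91 = -10.21 pp.

-10.21 percentage points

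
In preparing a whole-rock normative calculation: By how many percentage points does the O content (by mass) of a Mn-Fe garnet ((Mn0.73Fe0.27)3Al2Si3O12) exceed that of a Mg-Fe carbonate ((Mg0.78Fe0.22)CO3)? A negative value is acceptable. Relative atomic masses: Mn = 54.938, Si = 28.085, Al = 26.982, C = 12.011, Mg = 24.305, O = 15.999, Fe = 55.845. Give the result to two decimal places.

-13.87 percentage points

M((Mn0.73Fe0.27)3Al2Si3O12) = 495.756 g/mol, so wt% O = 191.988/495.756 × 100 = 38.73%.
M((Mg0.78Fe0.22)CO3) = 91.252 g/mol, so wt% O = 47.997/91.252 × 100 = 52.60%.
38.73 − 52.60 = -13.87 pp.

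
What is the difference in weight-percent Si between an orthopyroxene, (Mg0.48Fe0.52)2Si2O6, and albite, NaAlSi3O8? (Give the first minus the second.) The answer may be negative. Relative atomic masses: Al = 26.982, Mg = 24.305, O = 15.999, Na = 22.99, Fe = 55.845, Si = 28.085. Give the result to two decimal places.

-8.08 percentage points

M((Mg0.48Fe0.52)2Si2O6) = 233.576 g/mol, so wt% Si = 56.170/233.576 × 100 = 24.05%.
M(NaAlSi3O8) = 262.219 g/mol, so wt% Si = 84.255/262.219 × 100 = 32.13%.
24.05 − 32.13 = -8.08 pp.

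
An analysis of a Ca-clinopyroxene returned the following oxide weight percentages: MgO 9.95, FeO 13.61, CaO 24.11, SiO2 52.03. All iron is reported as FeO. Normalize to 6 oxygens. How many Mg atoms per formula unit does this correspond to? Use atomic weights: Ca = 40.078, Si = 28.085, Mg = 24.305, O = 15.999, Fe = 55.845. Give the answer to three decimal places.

0.570 Mg apfu

MgO: 9.95/40.304 = 0.24687 mol → 0.24687 mol Mg, 0.24687 mol O.
FeO: 13.61/71.844 = 0.18944 mol → 0.18944 mol Fe, 0.18944 mol O.
CaO: 24.11/56.077 = 0.42994 mol → 0.42994 mol Ca, 0.42994 mol O.
SiO2: 52.03/60.083 = 0.86597 mol → 0.86597 mol Si, 1.73194 mol O.
Total oxygen = 2.59819 mol. Normalization factor = 6/2.59819 = 2.30930.
Mg per 6 O = 0.24687 × 2.30930 = 0.570.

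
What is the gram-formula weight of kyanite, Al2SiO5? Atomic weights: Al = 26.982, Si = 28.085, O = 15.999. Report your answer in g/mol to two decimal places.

The formula mass is the sum 2×26.982 + 1×28.085 + 5×15.999.

162.04 g/mol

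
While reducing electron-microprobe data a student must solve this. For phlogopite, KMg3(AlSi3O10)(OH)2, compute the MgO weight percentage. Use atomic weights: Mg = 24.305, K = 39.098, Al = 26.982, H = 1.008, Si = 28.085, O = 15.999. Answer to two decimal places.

Formula mass = 417.254 g/mol.
3 Mg → 3.0000 mol MgO per formula unit; M(MgO) = 40.304, so MgO mass = 120.912 g.
120.912/417.254 × 100 = 28.98 wt%.

28.98 wt%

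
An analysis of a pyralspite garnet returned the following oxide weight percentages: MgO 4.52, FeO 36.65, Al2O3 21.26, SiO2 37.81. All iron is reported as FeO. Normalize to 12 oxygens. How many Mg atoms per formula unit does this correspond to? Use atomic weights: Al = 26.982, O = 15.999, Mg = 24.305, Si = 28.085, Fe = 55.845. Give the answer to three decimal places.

0.537 Mg apfu

MgO (M=40.304): mol = 0.11215; Mg = 0.11215, O = 0.11215.
FeO (M=71.844): mol = 0.51013; Fe = 0.51013, O = 0.51013.
Al2O3 (M=101.961): mol = 0.20851; Al = 0.41702, O = 0.62553.
SiO2 (M=60.083): mol = 0.62930; Si = 0.62930, O = 1.25860.
ΣO = 2.50641; factor = 12/ΣO = 4.78772.
Mg apfu = 0.11215 × 4.78772 = 0.537.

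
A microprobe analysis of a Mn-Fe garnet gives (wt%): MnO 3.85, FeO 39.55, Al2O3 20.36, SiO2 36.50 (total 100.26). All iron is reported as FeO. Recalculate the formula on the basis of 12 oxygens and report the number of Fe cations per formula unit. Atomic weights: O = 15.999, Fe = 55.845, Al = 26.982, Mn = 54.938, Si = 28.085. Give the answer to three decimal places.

2.731 Fe apfu

MnO: 3.85/70.937 = 0.05427 mol → 0.05427 mol Mn, 0.05427 mol O.
FeO: 39.55/71.844 = 0.55050 mol → 0.55050 mol Fe, 0.55050 mol O.
Al2O3: 20.36/101.961 = 0.19968 mol → 0.39936 mol Al, 0.59904 mol O.
SiO2: 36.50/60.083 = 0.60749 mol → 0.60749 mol Si, 1.21498 mol O.
Total oxygen = 2.41879 mol. Normalization factor = 12/2.41879 = 4.96116.
Fe per 12 O = 0.55050 × 4.96116 = 2.731.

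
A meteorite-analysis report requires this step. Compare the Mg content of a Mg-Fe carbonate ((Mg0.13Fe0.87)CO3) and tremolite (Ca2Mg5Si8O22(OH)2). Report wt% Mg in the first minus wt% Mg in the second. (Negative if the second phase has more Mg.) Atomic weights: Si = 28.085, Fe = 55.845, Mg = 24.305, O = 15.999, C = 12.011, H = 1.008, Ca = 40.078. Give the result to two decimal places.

-12.13 percentage points

Mg in (Mg0.13Fe0.87)CO3: molar mass 111.753 g/mol; 0.13×24.305 = 3.160 g → 2.83 wt%.
Mg in Ca2Mg5Si8O22(OH)2: molar mass 812.353 g/mol; 5×24.305 = 121.525 g → 14.96 wt%.
Difference = 2.83 − 14.96 = -12.13 percentage points.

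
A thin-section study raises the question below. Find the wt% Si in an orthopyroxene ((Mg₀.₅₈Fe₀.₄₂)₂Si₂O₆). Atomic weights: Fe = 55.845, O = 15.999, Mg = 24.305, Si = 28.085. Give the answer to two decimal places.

M((Mg₀.₅₈Fe₀.₄₂)₂Si₂O₆) = 227.268 g/mol.
Si contributes 2 × 28.085 = 56.170 g per mole.
56.170/227.268 = 0.2472 → 24.72%.

24.72 wt%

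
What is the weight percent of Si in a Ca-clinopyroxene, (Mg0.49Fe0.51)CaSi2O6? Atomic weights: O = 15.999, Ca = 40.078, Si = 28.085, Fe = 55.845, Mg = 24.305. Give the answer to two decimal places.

24.15 wt%

M((Mg0.49Fe0.51)CaSi2O6) = 232.632 g/mol.
Si contributes 2 × 28.085 = 56.170 g per mole.
56.170/232.632 = 0.2415 → 24.15%.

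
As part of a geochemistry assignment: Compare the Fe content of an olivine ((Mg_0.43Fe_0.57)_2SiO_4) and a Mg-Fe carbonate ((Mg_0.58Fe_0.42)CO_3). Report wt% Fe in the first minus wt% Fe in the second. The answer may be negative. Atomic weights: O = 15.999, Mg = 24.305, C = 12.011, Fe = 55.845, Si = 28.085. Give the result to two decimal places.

12.00 percentage points

M((Mg_0.43Fe_0.57)_2SiO_4) = 176.647 g/mol, so wt% Fe = 63.663/176.647 × 100 = 36.04%.
M((Mg_0.58Fe_0.42)CO_3) = 97.560 g/mol, so wt% Fe = 23.455/97.560 × 100 = 24.04%.
36.04 − 24.04 = 12.00 pp.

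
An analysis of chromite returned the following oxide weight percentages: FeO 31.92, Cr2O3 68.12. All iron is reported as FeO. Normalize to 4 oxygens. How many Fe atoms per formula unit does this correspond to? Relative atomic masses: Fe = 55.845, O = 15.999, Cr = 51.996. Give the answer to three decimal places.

FeO (M=71.844): mol = 0.44430; Fe = 0.44430, O = 0.44430.
Cr2O3 (M=151.989): mol = 0.44819; Cr = 0.89638, O = 1.34457.
ΣO = 1.78887; factor = 4/ΣO = 2.23605.
Fe apfu = 0.44430 × 2.23605 = 0.993.

0.993 Fe apfu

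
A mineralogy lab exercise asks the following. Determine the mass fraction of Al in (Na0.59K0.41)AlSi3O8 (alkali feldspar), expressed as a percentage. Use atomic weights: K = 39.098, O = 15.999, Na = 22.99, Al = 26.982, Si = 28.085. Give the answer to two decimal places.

10.04 weight percent

Formula mass = 0.59×22.99 + 0.41×39.098 + 1×26.982 + 3×28.085 + 8×15.999 = 268.823 g/mol, of which 26.982 g is Al.
So Al makes up 26.982/268.823 = 0.1004 of the mass, i.e. 10.04%.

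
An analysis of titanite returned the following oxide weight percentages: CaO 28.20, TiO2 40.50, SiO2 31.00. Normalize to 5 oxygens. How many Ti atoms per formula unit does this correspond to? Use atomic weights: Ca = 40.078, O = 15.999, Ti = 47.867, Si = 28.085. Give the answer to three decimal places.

28.20 wt% CaO ÷ 56.077 g/mol = 0.50288 mol, giving 0.50288 Ca and 0.50288 O.
40.50 wt% TiO2 ÷ 79.865 g/mol = 0.50711 mol, giving 0.50711 Ti and 1.01422 O.
31.00 wt% SiO2 ÷ 60.083 g/mol = 0.51595 mol, giving 0.51595 Si and 1.03190 O.
Oxygen sums to 2.54900; scaling by 5/2.54900 = 1.96155 puts the formula on 5 O.
Ti: 0.50711 × 1.96155 = 0.995 atoms per formula unit.

0.995 Ti apfu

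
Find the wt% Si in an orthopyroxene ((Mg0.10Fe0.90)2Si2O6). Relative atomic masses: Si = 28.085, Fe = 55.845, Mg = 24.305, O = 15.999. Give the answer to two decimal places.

M((Mg0.10Fe0.90)2Si2O6) = 257.546 g/mol.
Si contributes 2 × 28.085 = 56.170 g per mole.
56.170/257.546 = 0.2181 → 21.81%.

21.81 wt%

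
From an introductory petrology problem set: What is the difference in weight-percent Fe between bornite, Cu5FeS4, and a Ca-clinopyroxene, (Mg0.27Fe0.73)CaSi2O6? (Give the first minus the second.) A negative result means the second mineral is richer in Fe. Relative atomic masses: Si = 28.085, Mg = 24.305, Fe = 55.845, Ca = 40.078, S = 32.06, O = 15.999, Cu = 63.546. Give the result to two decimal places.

First mineral: 55.845 g Fe in 501.815 g formula = 11.13 wt% Fe.
Second mineral: 40.767 g Fe in 239.571 g formula = 17.02 wt% Fe.
11.13% − 17.02% gives a difference of -5.89 percentage points.

-5.89 percentage points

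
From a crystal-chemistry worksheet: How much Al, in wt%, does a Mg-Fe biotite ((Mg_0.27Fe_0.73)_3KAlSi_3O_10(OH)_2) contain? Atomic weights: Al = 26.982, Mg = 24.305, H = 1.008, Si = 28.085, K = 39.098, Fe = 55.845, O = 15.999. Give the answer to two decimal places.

Formula mass = 0.81*24.305 + 2.19*55.845 + 1*39.098 + 1*26.982 + 3*28.085 + 12*15.999 + 2*1.008 = 486.327 g/mol, of which 26.982 g is Al.
So Al makes up 26.982/486.327 = 0.0555 of the mass, i.e. 5.55%.

5.55 wt%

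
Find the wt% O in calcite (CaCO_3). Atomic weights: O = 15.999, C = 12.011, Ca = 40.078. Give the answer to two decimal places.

47.96 weight percent

M(CaCO_3) = 100.086 g/mol.
O contributes 3 × 15.999 = 47.997 g per mole.
47.997/100.086 = 0.4796 → 47.96%.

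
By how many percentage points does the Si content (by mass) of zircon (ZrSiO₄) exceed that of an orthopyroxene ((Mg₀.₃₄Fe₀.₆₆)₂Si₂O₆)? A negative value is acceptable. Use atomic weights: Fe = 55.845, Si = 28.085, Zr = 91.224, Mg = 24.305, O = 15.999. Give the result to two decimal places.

Si in ZrSiO₄: molar mass 183.305 g/mol; 1×28.085 = 28.085 g → 15.32 wt%.
Si in (Mg₀.₃₄Fe₀.₆₆)₂Si₂O₆: molar mass 242.407 g/mol; 2×28.085 = 56.170 g → 23.17 wt%.
Difference = 15.32 − 23.17 = -7.85 percentage points.

-7.85 percentage points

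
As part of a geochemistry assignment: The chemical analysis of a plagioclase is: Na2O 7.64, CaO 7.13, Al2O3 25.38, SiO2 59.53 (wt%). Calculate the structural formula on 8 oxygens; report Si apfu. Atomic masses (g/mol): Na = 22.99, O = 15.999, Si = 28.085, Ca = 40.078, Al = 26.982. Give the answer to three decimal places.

Na2O (M=61.979): mol = 0.12327; Na = 0.24654, O = 0.12327.
CaO (M=56.077): mol = 0.12715; Ca = 0.12715, O = 0.12715.
Al2O3 (M=101.961): mol = 0.24892; Al = 0.49784, O = 0.74676.
SiO2 (M=60.083): mol = 0.99080; Si = 0.99080, O = 1.98160.
ΣO = 2.97878; factor = 8/ΣO = 2.68566.
Si apfu = 0.99080 × 2.68566 = 2.661.

2.661 Si apfu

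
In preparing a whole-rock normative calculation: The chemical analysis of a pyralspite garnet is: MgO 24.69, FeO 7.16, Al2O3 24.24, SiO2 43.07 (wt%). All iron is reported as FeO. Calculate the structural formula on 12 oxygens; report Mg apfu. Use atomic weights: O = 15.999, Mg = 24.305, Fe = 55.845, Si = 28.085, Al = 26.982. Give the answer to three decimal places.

2.571 Mg apfu

24.69 wt% MgO ÷ 40.304 g/mol = 0.61259 mol, giving 0.61259 Mg and 0.61259 O.
7.16 wt% FeO ÷ 71.844 g/mol = 0.09966 mol, giving 0.09966 Fe and 0.09966 O.
24.24 wt% Al2O3 ÷ 101.961 g/mol = 0.23774 mol, giving 0.47548 Al and 0.71322 O.
43.07 wt% SiO2 ÷ 60.083 g/mol = 0.71684 mol, giving 0.71684 Si and 1.43368 O.
Oxygen sums to 2.85915; scaling by 12/2.85915 = 4.19705 puts the formula on 12 O.
Mg: 0.61259 × 4.19705 = 2.571 atoms per formula unit.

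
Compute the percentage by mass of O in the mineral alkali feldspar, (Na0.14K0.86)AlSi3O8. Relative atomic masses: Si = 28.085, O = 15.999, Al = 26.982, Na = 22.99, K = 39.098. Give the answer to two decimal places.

Molar mass of (Na0.14K0.86)AlSi3O8: 0.14*22.99 + 0.86*39.098 + 1*26.982 + 3*28.085 + 8*15.999 = 276.072 g/mol.
Mass of O per formula unit: 8 × 15.999 = 127.992 g.
Weight fraction O = 127.992 / 276.072 = 0.4636.

46.36 mass %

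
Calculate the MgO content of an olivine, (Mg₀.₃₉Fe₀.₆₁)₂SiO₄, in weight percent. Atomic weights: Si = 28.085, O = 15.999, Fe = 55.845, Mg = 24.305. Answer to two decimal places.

Molar mass of (Mg₀.₃₉Fe₀.₆₁)₂SiO₄ = 0.78×24.305 + 1.22×55.845 + 1×28.085 + 4×15.999 = 179.170 g/mol.
Each formula unit contains 0.78 Mg, equivalent to 0.78/1 = 0.7800 mol MgO.
M(MgO) = 1×24.305 + 1×15.999 = 40.304 g/mol.
Mass of MgO per formula unit = 0.7800 × 40.304 = 31.437 g.
MgO wt% = 31.437 / 179.170 × 100 = 17.55%.

17.55 wt%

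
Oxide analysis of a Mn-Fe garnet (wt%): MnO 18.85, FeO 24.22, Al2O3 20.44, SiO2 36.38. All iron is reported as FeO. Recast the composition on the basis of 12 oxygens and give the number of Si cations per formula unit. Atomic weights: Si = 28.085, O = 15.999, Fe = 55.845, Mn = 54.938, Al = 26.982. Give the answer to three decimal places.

MnO: 18.85/70.937 = 0.26573 mol → 0.26573 mol Mn, 0.26573 mol O.
FeO: 24.22/71.844 = 0.33712 mol → 0.33712 mol Fe, 0.33712 mol O.
Al2O3: 20.44/101.961 = 0.20047 mol → 0.40094 mol Al, 0.60141 mol O.
SiO2: 36.38/60.083 = 0.60550 mol → 0.60550 mol Si, 1.21100 mol O.
Total oxygen = 2.41526 mol. Normalization factor = 12/2.41526 = 4.96841.
Si per 12 O = 0.60550 × 4.96841 = 3.008.

3.008 Si apfu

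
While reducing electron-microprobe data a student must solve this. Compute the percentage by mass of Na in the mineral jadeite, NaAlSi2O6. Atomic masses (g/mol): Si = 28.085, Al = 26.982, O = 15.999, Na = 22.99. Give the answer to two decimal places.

Formula mass = 1·22.99 + 1·26.982 + 2·28.085 + 6·15.999 = 202.136 g/mol, of which 22.990 g is Na.
So Na makes up 22.990/202.136 = 0.1137 of the mass, i.e. 11.37%.

11.37 mass %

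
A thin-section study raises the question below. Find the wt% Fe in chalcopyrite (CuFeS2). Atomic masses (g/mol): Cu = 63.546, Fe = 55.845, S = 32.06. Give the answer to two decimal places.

Formula mass = 1·63.546 + 1·55.845 + 2·32.06 = 183.511 g/mol, of which 55.845 g is Fe.
So Fe makes up 55.845/183.511 = 0.3043 of the mass, i.e. 30.43%.

30.43 weight percent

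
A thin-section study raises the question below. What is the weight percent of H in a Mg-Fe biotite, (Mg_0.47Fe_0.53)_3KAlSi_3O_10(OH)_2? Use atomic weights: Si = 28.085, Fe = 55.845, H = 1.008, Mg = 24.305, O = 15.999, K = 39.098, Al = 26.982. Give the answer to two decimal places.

M((Mg_0.47Fe_0.53)_3KAlSi_3O_10(OH)_2) = 467.403 g/mol.
H contributes 2 × 1.008 = 2.016 g per mole.
2.016/467.403 = 0.0043 → 0.43%.

0.43 mass %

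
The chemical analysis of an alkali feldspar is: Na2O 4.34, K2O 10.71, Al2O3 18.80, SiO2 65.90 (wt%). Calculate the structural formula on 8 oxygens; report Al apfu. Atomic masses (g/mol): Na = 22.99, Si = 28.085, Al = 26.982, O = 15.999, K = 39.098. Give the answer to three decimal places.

Na2O (M=61.979): mol = 0.07002; Na = 0.14004, O = 0.07002.
K2O (M=94.195): mol = 0.11370; K = 0.22740, O = 0.11370.
Al2O3 (M=101.961): mol = 0.18438; Al = 0.36876, O = 0.55314.
SiO2 (M=60.083): mol = 1.09682; Si = 1.09682, O = 2.19364.
ΣO = 2.93050; factor = 8/ΣO = 2.72991.
Al apfu = 0.36876 × 2.72991 = 1.007.

1.007 Al apfu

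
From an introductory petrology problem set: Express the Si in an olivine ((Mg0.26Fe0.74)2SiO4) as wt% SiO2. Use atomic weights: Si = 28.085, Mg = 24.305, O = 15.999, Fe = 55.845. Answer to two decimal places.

M((Mg0.26Fe0.74)2SiO4) = 187.370 g/mol; M(SiO2) = 60.083 g/mol.
Moles SiO2 per formula unit = 1 Si ÷ 1 = 1.0000.
SiO2 fraction = (1.0000 × 60.083) / 187.370 = 60.083/187.370 = 0.3207.

32.07 wt%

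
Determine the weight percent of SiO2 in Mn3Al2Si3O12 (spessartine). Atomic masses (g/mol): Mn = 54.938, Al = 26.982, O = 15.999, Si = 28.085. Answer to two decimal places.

36.41 wt%

M(Mn3Al2Si3O12) = 495.021 g/mol; M(SiO2) = 60.083 g/mol.
Moles SiO2 per formula unit = 3 Si ÷ 1 = 3.0000.
SiO2 fraction = (3.0000 × 60.083) / 495.021 = 180.249/495.021 = 0.3641.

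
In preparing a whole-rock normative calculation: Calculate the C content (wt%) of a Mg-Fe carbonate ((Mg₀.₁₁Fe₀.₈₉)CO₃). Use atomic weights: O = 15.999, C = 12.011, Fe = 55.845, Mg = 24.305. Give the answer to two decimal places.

Formula mass = 0.11*24.305 + 0.89*55.845 + 1*12.011 + 3*15.999 = 112.384 g/mol, of which 12.011 g is C.
So C makes up 12.011/112.384 = 0.1069 of the mass, i.e. 10.69%.

10.69 wt%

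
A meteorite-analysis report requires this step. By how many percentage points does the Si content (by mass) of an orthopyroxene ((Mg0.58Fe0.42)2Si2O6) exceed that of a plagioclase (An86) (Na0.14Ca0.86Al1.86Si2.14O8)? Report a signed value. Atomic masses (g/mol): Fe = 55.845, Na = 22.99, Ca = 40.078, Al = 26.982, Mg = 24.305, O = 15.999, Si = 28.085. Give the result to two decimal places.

M((Mg0.58Fe0.42)2Si2O6) = 227.268 g/mol, so wt% Si = 56.170/227.268 × 100 = 24.72%.
M(Na0.14Ca0.86Al1.86Si2.14O8) = 275.966 g/mol, so wt% Si = 60.102/275.966 × 100 = 21.78%.
24.72 − 21.78 = 2.94 pp.

2.94 percentage points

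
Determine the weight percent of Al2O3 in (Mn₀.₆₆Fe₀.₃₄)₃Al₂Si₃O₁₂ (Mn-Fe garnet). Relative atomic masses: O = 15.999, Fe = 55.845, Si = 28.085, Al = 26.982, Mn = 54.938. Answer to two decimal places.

Molar mass of (Mn₀.₆₆Fe₀.₃₄)₃Al₂Si₃O₁₂ = 1.98×54.938 + 1.02×55.845 + 2×26.982 + 3×28.085 + 12×15.999 = 495.946 g/mol.
Each formula unit contains 2 Al, equivalent to 2/2 = 1.0000 mol Al2O3.
M(Al2O3) = 2×26.982 + 3×15.999 = 101.961 g/mol.
Mass of Al2O3 per formula unit = 1.0000 × 101.961 = 101.961 g.
Al2O3 wt% = 101.961 / 495.946 × 100 = 20.56%.

20.56 wt%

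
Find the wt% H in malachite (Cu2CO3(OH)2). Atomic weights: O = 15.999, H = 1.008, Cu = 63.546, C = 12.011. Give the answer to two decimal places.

0.91 weight percent

Molar mass of Cu2CO3(OH)2: 2×63.546 + 1×12.011 + 5×15.999 + 2×1.008 = 221.114 g/mol.
Mass of H per formula unit: 2 × 1.008 = 2.016 g.
Weight fraction H = 2.016 / 221.114 = 0.0091.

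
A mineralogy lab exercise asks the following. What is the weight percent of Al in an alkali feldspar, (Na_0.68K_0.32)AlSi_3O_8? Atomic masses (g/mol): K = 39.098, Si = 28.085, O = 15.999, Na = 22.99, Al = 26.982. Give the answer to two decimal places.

10.09 weight percent

Formula mass = 0.68*22.99 + 0.32*39.098 + 1*26.982 + 3*28.085 + 8*15.999 = 267.374 g/mol, of which 26.982 g is Al.
So Al makes up 26.982/267.374 = 0.1009 of the mass, i.e. 10.09%.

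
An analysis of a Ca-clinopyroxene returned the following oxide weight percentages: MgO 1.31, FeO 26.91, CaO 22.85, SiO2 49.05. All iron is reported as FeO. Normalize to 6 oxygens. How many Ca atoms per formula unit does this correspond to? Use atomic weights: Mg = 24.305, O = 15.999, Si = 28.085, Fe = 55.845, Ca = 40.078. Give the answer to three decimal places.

MgO: 1.31/40.304 = 0.03250 mol → 0.03250 mol Mg, 0.03250 mol O.
FeO: 26.91/71.844 = 0.37456 mol → 0.37456 mol Fe, 0.37456 mol O.
CaO: 22.85/56.077 = 0.40748 mol → 0.40748 mol Ca, 0.40748 mol O.
SiO2: 49.05/60.083 = 0.81637 mol → 0.81637 mol Si, 1.63274 mol O.
Total oxygen = 2.44728 mol. Normalization factor = 6/2.44728 = 2.45170.
Ca per 6 O = 0.40748 × 2.45170 = 0.999.

0.999 Ca apfu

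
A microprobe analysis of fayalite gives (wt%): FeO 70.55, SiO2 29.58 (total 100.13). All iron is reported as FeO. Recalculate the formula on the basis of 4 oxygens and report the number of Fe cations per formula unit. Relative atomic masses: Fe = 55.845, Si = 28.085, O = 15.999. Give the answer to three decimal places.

FeO: 70.55/71.844 = 0.98199 mol → 0.98199 mol Fe, 0.98199 mol O.
SiO2: 29.58/60.083 = 0.49232 mol → 0.49232 mol Si, 0.98464 mol O.
Total oxygen = 1.96663 mol. Normalization factor = 4/1.96663 = 2.03394.
Fe per 4 O = 0.98199 × 2.03394 = 1.997.

1.997 Fe apfu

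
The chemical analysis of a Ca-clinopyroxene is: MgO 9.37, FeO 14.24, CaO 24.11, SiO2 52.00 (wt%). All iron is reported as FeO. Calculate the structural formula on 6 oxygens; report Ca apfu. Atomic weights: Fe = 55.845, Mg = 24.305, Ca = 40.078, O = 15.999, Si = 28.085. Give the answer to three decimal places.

9.37 wt% MgO ÷ 40.304 g/mol = 0.23248 mol, giving 0.23248 Mg and 0.23248 O.
14.24 wt% FeO ÷ 71.844 g/mol = 0.19821 mol, giving 0.19821 Fe and 0.19821 O.
24.11 wt% CaO ÷ 56.077 g/mol = 0.42994 mol, giving 0.42994 Ca and 0.42994 O.
52.00 wt% SiO2 ÷ 60.083 g/mol = 0.86547 mol, giving 0.86547 Si and 1.73094 O.
Oxygen sums to 2.59157; scaling by 6/2.59157 = 2.31520 puts the formula on 6 O.
Ca: 0.42994 × 2.31520 = 0.995 atoms per formula unit.

0.995 Ca apfu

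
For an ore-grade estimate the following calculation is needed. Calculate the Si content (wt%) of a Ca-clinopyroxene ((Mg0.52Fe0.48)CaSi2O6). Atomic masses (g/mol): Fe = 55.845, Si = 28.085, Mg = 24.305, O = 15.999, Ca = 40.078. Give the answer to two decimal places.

24.24 wt%

Molar mass of (Mg0.52Fe0.48)CaSi2O6: 0.52*24.305 + 0.48*55.845 + 1*40.078 + 2*28.085 + 6*15.999 = 231.686 g/mol.
Mass of Si per formula unit: 2 × 28.085 = 56.170 g.
Weight fraction Si = 56.170 / 231.686 = 0.2424.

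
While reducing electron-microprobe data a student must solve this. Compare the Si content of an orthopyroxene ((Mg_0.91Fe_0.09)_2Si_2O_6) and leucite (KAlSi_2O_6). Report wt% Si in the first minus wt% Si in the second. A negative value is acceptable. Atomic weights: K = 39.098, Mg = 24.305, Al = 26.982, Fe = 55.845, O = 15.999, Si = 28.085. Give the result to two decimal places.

1.47 percentage points

M((Mg_0.91Fe_0.09)_2Si_2O_6) = 206.451 g/mol, so wt% Si = 56.170/206.451 × 100 = 27.21%.
M(KAlSi_2O_6) = 218.244 g/mol, so wt% Si = 56.170/218.244 × 100 = 25.74%.
27.21 − 25.74 = 1.47 pp.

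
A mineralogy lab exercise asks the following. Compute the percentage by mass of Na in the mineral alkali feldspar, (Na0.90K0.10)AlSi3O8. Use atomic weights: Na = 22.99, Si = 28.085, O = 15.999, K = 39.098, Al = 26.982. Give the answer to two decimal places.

7.84 wt%

M((Na0.90K0.10)AlSi3O8) = 263.830 g/mol.
Na contributes 0.90 × 22.99 = 20.691 g per mole.
20.691/263.830 = 0.0784 → 7.84%.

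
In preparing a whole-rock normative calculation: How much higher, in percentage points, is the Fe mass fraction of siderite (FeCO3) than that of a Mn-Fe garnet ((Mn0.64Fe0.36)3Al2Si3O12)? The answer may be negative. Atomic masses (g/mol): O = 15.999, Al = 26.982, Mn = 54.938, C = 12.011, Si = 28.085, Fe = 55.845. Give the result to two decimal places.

First mineral: 55.845 g Fe in 115.853 g formula = 48.20 wt% Fe.
Second mineral: 60.313 g Fe in 496.001 g formula = 12.16 wt% Fe.
48.20% − 12.16% gives a difference of 36.04 percentage points.

36.04 percentage points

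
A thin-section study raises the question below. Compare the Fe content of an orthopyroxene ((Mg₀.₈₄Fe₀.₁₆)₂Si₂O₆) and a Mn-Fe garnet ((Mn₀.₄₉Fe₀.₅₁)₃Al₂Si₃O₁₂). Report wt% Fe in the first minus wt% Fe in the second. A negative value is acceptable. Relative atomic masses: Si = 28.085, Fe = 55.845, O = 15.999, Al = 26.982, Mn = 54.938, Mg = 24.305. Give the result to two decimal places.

-8.74 percentage points

Fe in (Mg₀.₈₄Fe₀.₁₆)₂Si₂O₆: molar mass 210.867 g/mol; 0.32×55.845 = 17.870 g → 8.47 wt%.
Fe in (Mn₀.₄₉Fe₀.₅₁)₃Al₂Si₃O₁₂: molar mass 496.409 g/mol; 1.53×55.845 = 85.443 g → 17.21 wt%.
Difference = 8.47 − 17.21 = -8.74 percentage points.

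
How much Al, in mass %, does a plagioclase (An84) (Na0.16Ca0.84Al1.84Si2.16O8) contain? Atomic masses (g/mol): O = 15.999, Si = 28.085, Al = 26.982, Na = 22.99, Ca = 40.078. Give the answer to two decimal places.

Formula mass = 0.16*22.99 + 0.84*40.078 + 1.84*26.982 + 2.16*28.085 + 8*15.999 = 275.646 g/mol, of which 49.647 g is Al.
So Al makes up 49.647/275.646 = 0.1801 of the mass, i.e. 18.01%.

18.01 mass %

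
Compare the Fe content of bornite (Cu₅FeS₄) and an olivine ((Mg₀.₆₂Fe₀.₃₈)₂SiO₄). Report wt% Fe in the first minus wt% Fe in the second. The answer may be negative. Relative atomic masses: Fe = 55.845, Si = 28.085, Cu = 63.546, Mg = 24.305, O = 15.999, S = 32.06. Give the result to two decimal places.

M(Cu₅FeS₄) = 501.815 g/mol, so wt% Fe = 55.845/501.815 × 100 = 11.13%.
M((Mg₀.₆₂Fe₀.₃₈)₂SiO₄) = 164.661 g/mol, so wt% Fe = 42.442/164.661 × 100 = 25.78%.
11.13 − 25.78 = -14.65 pp.

-14.65 percentage points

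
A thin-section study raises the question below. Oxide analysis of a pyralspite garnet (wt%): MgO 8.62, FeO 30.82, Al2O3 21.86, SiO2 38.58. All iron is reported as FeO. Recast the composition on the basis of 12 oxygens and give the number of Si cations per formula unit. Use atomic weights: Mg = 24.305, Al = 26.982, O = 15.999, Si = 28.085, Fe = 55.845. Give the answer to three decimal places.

2.998 Si apfu

MgO (M=40.304): mol = 0.21387; Mg = 0.21387, O = 0.21387.
FeO (M=71.844): mol = 0.42899; Fe = 0.42899, O = 0.42899.
Al2O3 (M=101.961): mol = 0.21440; Al = 0.42880, O = 0.64320.
SiO2 (M=60.083): mol = 0.64211; Si = 0.64211, O = 1.28422.
ΣO = 2.57028; factor = 12/ΣO = 4.66875.
Si apfu = 0.64211 × 4.66875 = 2.998.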